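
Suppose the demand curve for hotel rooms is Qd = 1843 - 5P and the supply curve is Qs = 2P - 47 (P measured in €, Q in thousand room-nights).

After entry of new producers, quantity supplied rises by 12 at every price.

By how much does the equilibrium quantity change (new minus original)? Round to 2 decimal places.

Before the shock: 1843 - 5P = 2P - 47 ⇒ 1890 = 7P ⇒ P = 270, Q = 493.
The new curves are Qd = 1843 - 5P (demand) and Qs = 2P - 35 (supply).
Equate the new curves: 1843 - 5P = 2P - 35, giving 1878 = 7P, P = 1878/7 ≈ 268.2857, Q = 3511/7 ≈ 501.5714.
ΔQ = 501.5714 − 493 = +8.57.

+8.57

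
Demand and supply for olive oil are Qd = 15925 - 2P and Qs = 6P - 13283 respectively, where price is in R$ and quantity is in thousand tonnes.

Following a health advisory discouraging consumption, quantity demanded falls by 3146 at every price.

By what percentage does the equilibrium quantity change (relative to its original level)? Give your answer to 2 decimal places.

-27.36

Solve the original market: 15925 - 2P = 6P - 13283, hence P = 3651 and Q = 8623.
With the change applied: demand Qd = 12779 - 2P, supply Qs = 6P - 13283.
Equate the new curves: 12779 - 2P = 6P - 13283, giving 26062 = 8P, P = 3257.75, Q = 6263.5.
%ΔQ = (6263.5 − 8623) / 8623 × 100 = -27.36%.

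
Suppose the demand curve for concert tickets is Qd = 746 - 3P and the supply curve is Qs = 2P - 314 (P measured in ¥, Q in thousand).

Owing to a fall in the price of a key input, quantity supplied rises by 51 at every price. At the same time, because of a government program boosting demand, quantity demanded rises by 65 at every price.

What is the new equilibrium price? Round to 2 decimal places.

214.80

Original equilibrium: 746 - 3P = 2P - 314 gives 1060 = 5P, so P = 212 and Q = 110.
The shock moves the curves to Qd = 811 - 3P and Qs = 2P - 263.
New equilibrium: 811 - 3P = 2P - 263 ⇒ 1074 = 5P ⇒ P = 214.8, Q = 166.6.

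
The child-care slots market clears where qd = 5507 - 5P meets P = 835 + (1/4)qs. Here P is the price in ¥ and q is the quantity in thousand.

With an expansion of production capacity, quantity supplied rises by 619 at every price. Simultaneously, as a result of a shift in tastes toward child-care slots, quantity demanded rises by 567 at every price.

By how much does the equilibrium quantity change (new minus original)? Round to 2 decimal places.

Initially, 5507 - 5P = 4P - 3340, so 8847 = 9P and P = 983, q = 592.
With the change applied: demand qd = 6074 - 5P, supply qs = 4P - 2721.
Setting them equal: 6074 - 5P = 4P - 2721 → 8795 = 9P, so P = 8795/9 ≈ 977.2222 and q = 10691/9 ≈ 1187.8889.
Δq = 1187.8889 − 592 = +595.89.

+595.89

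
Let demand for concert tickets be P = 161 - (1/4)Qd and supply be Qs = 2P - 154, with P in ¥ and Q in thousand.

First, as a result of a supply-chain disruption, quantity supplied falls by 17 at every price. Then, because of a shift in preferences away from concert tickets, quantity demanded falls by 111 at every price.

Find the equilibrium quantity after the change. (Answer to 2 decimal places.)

63.67

Original equilibrium: 644 - 4P = 2P - 154 gives 798 = 6P, so P = 133 and Q = 112.
The new curves are Qd = 533 - 4P (demand) and Qs = 2P - 171 (supply).
Clearing the new market: 533 - 4P = 2P - 171, so P = 352/3 ≈ 117.3333 and Q = 191/3 ≈ 63.6667.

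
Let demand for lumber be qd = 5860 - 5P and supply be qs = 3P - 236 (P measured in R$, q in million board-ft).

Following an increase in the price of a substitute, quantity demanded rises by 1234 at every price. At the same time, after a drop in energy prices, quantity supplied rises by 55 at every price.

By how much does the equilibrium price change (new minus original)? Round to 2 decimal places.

+147.38

Initially, 5860 - 5P = 3P - 236, so 6096 = 8P and P = 762, q = 2050.
After the shift, demand is qd = 7094 - 5P and supply is qs = 3P - 181.
Setting them equal: 7094 - 5P = 3P - 181 → 7275 = 8P, so P = 909.375 and q = 2547.125.
ΔP = 909.375 − 762 = +147.38.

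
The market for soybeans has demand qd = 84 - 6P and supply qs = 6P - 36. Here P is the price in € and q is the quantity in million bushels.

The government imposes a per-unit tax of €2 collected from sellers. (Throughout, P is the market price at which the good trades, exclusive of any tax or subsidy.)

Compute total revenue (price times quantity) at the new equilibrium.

Original equilibrium: 84 - 6P = 6P - 36 gives 120 = 12P, so P = 10 and q = 24.
Since sellers keep the price net of the tax, the effective supply curve becomes qs = 6P - 48.
New equilibrium: 84 - 6P = 6P - 48 ⇒ 132 = 12P ⇒ P = 11, q = 18.
New expenditure = 11 × 18 = 198.

198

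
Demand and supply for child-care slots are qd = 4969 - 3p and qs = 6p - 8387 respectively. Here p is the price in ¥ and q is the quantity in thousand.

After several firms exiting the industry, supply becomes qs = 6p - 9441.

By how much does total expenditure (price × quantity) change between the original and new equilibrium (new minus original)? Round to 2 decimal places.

Original equilibrium: 4969 - 3p = 6p - 8387 gives 13356 = 9p, so p = 1484 and q = 517.
With the change applied: demand qd = 4969 - 3p, supply qs = 6p - 9441.
Equate the new curves: 4969 - 3p = 6p - 9441, giving 14410 = 9p, p = 14410/9 ≈ 1601.1111, q = 497/3 ≈ 165.6667.
Expenditure moves from 1484×517 = 767228 to 1601.1111×165.6667 = 265250.7407; change = -501977.26.

-501977.26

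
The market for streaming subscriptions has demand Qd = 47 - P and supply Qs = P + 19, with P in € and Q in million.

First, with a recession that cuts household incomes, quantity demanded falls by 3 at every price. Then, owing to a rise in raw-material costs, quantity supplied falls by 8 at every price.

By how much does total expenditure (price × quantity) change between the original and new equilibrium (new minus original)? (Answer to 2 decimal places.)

-8.25

Solve the original market: 47 - P = P + 19, hence P = 14 and Q = 33.
The new curves are Qd = 44 - P (demand) and Qs = P + 11 (supply).
Equate the new curves: 44 - P = P + 11, giving 33 = 2P, P = 16.5, Q = 27.5.
Expenditure moves from 14×33 = 462 to 16.5×27.5 = 453.75; change = -8.25.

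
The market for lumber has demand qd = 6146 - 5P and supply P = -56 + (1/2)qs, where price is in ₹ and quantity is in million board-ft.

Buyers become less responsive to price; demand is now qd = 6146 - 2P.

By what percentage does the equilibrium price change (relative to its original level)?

+75

Original equilibrium: 6146 - 5P = 2P + 112 gives 6034 = 7P, so P = 862 and q = 1836.
With the change applied: demand qd = 6146 - 2P, supply qs = 2P + 112.
Clearing the new market: 6146 - 2P = 2P + 112, so P = 1508.5 and q = 3129.
%ΔP = (1508.5 − 862) / 862 × 100 = +75%.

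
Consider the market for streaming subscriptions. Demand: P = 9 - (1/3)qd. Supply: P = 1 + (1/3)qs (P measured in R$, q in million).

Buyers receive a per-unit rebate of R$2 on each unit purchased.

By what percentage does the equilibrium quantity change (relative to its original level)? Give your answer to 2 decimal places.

Initially, 27 - 3P = 3P - 3, so 30 = 6P and P = 5, q = 12.
Since buyers' out-of-pocket price is the market price minus the rebate, the effective demand curve becomes qd = 33 - 3P.
Equate the new curves: 33 - 3P = 3P - 3, giving 36 = 6P, P = 6, q = 15.
%Δq = (15 − 12) / 12 × 100 = +25.00%.

+25.00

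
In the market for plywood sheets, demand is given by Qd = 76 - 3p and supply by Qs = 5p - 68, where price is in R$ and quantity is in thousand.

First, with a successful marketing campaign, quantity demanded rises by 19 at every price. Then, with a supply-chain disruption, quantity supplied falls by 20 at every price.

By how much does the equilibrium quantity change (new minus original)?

Original equilibrium: 76 - 3p = 5p - 68 gives 144 = 8p, so p = 18 and Q = 22.
With the change applied: demand Qd = 95 - 3p, supply Qs = 5p - 88.
New equilibrium: 95 - 3p = 5p - 88 ⇒ 183 = 8p ⇒ p = 22.875, Q = 26.375.
ΔQ = 26.375 − 22 = +4.375.

+4.375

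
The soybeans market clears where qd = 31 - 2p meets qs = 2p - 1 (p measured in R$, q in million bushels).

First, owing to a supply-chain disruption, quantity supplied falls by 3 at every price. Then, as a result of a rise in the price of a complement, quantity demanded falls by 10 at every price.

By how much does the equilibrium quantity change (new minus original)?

Initially, 31 - 2p = 2p - 1, so 32 = 4p and p = 8, q = 15.
With the change applied: demand qd = 21 - 2p, supply qs = 2p - 4.
Clearing the new market: 21 - 2p = 2p - 4, so p = 6.25 and q = 8.5.
Δq = 8.5 − 15 = -6.5.

-6.5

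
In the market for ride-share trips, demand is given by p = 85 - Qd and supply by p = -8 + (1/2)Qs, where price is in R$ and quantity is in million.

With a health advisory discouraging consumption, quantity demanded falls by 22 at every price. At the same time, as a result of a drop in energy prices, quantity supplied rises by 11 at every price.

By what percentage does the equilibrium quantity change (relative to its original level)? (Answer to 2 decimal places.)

-17.74

Solve the original market: 85 - p = 2p + 16, hence p = 23 and Q = 62.
With the change applied: demand Qd = 63 - p, supply Qs = 2p + 27.
Equate the new curves: 63 - p = 2p + 27, giving 36 = 3p, p = 12, Q = 51.
%ΔQ = (51 − 62) / 62 × 100 = -17.74%.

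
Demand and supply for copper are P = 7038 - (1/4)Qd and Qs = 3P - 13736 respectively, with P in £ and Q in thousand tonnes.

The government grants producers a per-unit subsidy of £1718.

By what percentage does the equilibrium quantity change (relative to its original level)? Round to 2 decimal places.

+69.86

Solve the original market: 28152 - 4P = 3P - 13736, hence P = 5984 and Q = 4216.
Since sellers receive the price plus the subsidy, the effective supply curve becomes Qs = 3P - 8582.
Setting them equal: 28152 - 4P = 3P - 8582 → 36734 = 7P, so P = 36734/7 ≈ 5247.7143 and Q = 50128/7 ≈ 7161.1429.
%ΔQ = (7161.1429 − 4216) / 4216 × 100 = +69.86%.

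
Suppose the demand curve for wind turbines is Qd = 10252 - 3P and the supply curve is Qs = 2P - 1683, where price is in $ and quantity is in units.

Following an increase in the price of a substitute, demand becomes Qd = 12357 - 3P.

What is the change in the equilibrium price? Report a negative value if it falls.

+421

Solve the original market: 10252 - 3P = 2P - 1683, hence P = 2387 and Q = 3091.
With the change applied: demand Qd = 12357 - 3P, supply Qs = 2P - 1683.
Setting them equal: 12357 - 3P = 2P - 1683 → 14040 = 5P, so P = 2808 and Q = 3933.
ΔP = 2808 − 2387 = +421.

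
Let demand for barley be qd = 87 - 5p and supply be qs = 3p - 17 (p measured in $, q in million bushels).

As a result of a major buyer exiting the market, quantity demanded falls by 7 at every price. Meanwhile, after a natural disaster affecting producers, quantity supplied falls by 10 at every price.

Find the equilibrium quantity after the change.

Original equilibrium: 87 - 5p = 3p - 17 gives 104 = 8p, so p = 13 and q = 22.
After the shift, demand is qd = 80 - 5p and supply is qs = 3p - 27.
Equate the new curves: 80 - 5p = 3p - 27, giving 107 = 8p, p = 13.375, q = 13.125.

13.125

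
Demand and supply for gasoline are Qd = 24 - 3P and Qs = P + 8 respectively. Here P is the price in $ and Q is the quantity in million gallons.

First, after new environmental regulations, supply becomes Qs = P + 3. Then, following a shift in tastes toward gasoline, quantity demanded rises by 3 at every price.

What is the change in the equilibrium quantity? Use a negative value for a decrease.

-3

Solve the original market: 24 - 3P = P + 8, hence P = 4 and Q = 12.
The new curves are Qd = 27 - 3P (demand) and Qs = P + 3 (supply).
New equilibrium: 27 - 3P = P + 3 ⇒ 24 = 4P ⇒ P = 6, Q = 9.
ΔQ = 9 − 12 = -3.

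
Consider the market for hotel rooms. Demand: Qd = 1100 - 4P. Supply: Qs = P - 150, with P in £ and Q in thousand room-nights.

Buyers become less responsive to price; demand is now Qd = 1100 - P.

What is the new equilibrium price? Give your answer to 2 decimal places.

Initially, 1100 - 4P = P - 150, so 1250 = 5P and P = 250, Q = 100.
The new curves are Qd = 1100 - P (demand) and Qs = P - 150 (supply).
New equilibrium: 1100 - P = P - 150 ⇒ 1250 = 2P ⇒ P = 625, Q = 475.

625.00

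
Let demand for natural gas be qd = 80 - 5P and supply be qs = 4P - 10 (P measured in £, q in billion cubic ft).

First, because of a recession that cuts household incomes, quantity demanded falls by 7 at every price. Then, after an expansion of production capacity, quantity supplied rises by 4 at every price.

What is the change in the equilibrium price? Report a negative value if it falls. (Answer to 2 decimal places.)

Solve the original market: 80 - 5P = 4P - 10, hence P = 10 and q = 30.
The shock moves the curves to qd = 73 - 5P and qs = 4P - 6.
Equate the new curves: 73 - 5P = 4P - 6, giving 79 = 9P, P = 79/9 ≈ 8.7778, q = 262/9 ≈ 29.1111.
ΔP = 8.7778 − 10 = -1.22.

-1.22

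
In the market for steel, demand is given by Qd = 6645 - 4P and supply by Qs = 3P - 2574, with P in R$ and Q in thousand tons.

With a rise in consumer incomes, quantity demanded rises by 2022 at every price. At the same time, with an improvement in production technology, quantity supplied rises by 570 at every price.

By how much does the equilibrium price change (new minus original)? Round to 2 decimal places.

+207.43

Before the shock: 6645 - 4P = 3P - 2574 ⇒ 9219 = 7P ⇒ P = 1317, Q = 1377.
The new curves are Qd = 8667 - 4P (demand) and Qs = 3P - 2004 (supply).
Setting them equal: 8667 - 4P = 3P - 2004 → 10671 = 7P, so P = 10671/7 ≈ 1524.4286 and Q = 17985/7 ≈ 2569.2857.
ΔP = 1524.4286 − 1317 = +207.43.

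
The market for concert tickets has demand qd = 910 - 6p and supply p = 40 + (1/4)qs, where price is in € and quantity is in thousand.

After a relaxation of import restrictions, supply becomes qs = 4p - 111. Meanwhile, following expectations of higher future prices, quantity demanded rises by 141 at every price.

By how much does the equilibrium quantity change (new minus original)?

+85.8

Initially, 910 - 6p = 4p - 160, so 1070 = 10p and p = 107, q = 268.
With the change applied: demand qd = 1051 - 6p, supply qs = 4p - 111.
Equate the new curves: 1051 - 6p = 4p - 111, giving 1162 = 10p, p = 116.2, q = 353.8.
Δq = 353.8 − 268 = +85.8.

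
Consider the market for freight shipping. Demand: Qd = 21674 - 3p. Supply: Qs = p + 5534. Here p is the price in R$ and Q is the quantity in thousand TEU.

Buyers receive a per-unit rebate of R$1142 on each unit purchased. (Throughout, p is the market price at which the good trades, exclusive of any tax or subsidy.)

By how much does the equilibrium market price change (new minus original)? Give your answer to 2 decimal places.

Original equilibrium: 21674 - 3p = p + 5534 gives 16140 = 4p, so p = 4035 and Q = 9569.
Since buyers' out-of-pocket price is the market price minus the rebate, the effective demand curve becomes Qd = 25100 - 3p.
Setting them equal: 25100 - 3p = p + 5534 → 19566 = 4p, so p = 4891.5 and Q = 10425.5.
Δp = 4891.5 − 4035 = +856.50.

+856.50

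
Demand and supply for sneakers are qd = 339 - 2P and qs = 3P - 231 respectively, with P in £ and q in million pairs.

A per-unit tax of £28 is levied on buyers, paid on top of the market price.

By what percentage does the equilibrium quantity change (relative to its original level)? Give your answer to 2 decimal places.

Before the shock: 339 - 2P = 3P - 231 ⇒ 570 = 5P ⇒ P = 114, q = 111.
Since buyers pay the price plus the tax, the effective demand curve becomes qd = 283 - 2P.
New equilibrium: 283 - 2P = 3P - 231 ⇒ 514 = 5P ⇒ P = 102.8, q = 77.4.
%Δq = (77.4 − 111) / 111 × 100 = -30.27%.

-30.27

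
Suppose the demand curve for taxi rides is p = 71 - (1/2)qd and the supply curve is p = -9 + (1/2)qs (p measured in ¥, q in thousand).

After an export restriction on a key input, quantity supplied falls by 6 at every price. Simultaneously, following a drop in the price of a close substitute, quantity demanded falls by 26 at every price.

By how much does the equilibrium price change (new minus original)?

-5

Original equilibrium: 142 - 2p = 2p + 18 gives 124 = 4p, so p = 31 and q = 80.
After the shift, demand is qd = 116 - 2p and supply is qs = 2p + 12.
Equate the new curves: 116 - 2p = 2p + 12, giving 104 = 4p, p = 26, q = 64.
Δp = 26 − 31 = -5.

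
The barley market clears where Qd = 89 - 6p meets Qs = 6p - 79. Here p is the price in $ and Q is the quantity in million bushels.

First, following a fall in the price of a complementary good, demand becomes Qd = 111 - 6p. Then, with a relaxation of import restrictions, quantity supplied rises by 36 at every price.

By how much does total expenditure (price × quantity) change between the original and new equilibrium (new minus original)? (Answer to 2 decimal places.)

Before the shock: 89 - 6p = 6p - 79 ⇒ 168 = 12p ⇒ p = 14, Q = 5.
With the change applied: demand Qd = 111 - 6p, supply Qs = 6p - 43.
New equilibrium: 111 - 6p = 6p - 43 ⇒ 154 = 12p ⇒ p = 77/6 ≈ 12.8333, Q = 34.
Expenditure moves from 14×5 = 70 to 12.8333×34 = 436.3333; change = +366.33.

+366.33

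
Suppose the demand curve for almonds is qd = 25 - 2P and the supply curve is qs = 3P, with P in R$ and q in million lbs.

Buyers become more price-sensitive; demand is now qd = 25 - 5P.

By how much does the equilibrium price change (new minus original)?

-1.875

Solve the original market: 25 - 2P = 3P, hence P = 5 and q = 15.
The new curves are qd = 25 - 5P (demand) and qs = 3P (supply).
Clearing the new market: 25 - 5P = 3P, so P = 3.125 and q = 9.375.
ΔP = 3.125 − 5 = -1.875.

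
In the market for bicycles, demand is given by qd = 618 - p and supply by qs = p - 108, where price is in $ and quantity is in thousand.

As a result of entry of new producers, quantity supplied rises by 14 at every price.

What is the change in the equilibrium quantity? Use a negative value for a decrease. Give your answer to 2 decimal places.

Original equilibrium: 618 - p = p - 108 gives 726 = 2p, so p = 363 and q = 255.
With the change applied: demand qd = 618 - p, supply qs = p - 94.
New equilibrium: 618 - p = p - 94 ⇒ 712 = 2p ⇒ p = 356, q = 262.
Δq = 262 − 255 = +7.00.

+7.00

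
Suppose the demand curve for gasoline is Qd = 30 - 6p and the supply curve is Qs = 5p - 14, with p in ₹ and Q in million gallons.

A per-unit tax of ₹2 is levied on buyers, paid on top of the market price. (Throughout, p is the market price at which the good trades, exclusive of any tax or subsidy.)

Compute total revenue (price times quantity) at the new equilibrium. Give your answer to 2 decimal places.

1.59

Original equilibrium: 30 - 6p = 5p - 14 gives 44 = 11p, so p = 4 and Q = 6.
Since buyers pay the price plus the tax, the effective demand curve becomes Qd = 18 - 6p.
New equilibrium: 18 - 6p = 5p - 14 ⇒ 32 = 11p ⇒ p = 32/11 ≈ 2.9091, Q = 6/11 ≈ 0.5455.
New expenditure = 2.9091 × 0.5455 = 1.59.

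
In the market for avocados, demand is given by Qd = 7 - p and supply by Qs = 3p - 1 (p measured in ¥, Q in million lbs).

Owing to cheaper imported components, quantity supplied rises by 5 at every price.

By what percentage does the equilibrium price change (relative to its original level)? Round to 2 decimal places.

Initially, 7 - p = 3p - 1, so 8 = 4p and p = 2, Q = 5.
With the change applied: demand Qd = 7 - p, supply Qs = 3p + 4.
Clearing the new market: 7 - p = 3p + 4, so p = 0.75 and Q = 6.25.
%Δp = (0.75 − 2) / 2 × 100 = -62.50%.

-62.50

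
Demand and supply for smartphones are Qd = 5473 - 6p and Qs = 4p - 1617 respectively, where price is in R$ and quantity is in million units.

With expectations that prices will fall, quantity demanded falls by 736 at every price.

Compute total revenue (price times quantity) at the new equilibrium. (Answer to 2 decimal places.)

Solve the original market: 5473 - 6p = 4p - 1617, hence p = 709 and Q = 1219.
After the shift, demand is Qd = 4737 - 6p and supply is Qs = 4p - 1617.
Equate the new curves: 4737 - 6p = 4p - 1617, giving 6354 = 10p, p = 635.4, Q = 924.6.
New expenditure = 635.4 × 924.6 = 587490.84.

587490.84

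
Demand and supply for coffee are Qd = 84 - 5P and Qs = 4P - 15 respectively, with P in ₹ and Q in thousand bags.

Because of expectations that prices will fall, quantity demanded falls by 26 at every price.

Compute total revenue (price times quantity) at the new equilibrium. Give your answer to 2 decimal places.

Initially, 84 - 5P = 4P - 15, so 99 = 9P and P = 11, Q = 29.
With the change applied: demand Qd = 58 - 5P, supply Qs = 4P - 15.
New equilibrium: 58 - 5P = 4P - 15 ⇒ 73 = 9P ⇒ P = 73/9 ≈ 8.1111, Q = 157/9 ≈ 17.4444.
New expenditure = 8.1111 × 17.4444 = 141.49.

141.49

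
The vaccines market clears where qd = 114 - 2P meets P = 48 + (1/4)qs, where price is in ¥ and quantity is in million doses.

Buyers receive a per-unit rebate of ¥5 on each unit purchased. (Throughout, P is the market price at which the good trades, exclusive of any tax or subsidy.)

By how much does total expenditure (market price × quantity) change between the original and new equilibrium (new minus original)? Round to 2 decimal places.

+371.11

Solve the original market: 114 - 2P = 4P - 192, hence P = 51 and q = 12.
Since buyers' out-of-pocket price is the market price minus the rebate, the effective demand curve becomes qd = 124 - 2P.
New equilibrium: 124 - 2P = 4P - 192 ⇒ 316 = 6P ⇒ P = 158/3 ≈ 52.6667, q = 56/3 ≈ 18.6667.
Expenditure moves from 51×12 = 612 to 52.6667×18.6667 = 983.1111; change = +371.11.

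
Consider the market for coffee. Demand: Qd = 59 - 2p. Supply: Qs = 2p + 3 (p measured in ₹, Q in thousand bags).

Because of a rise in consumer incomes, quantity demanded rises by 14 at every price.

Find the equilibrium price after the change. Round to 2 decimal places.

17.50

Initially, 59 - 2p = 2p + 3, so 56 = 4p and p = 14, Q = 31.
The new curves are Qd = 73 - 2p (demand) and Qs = 2p + 3 (supply).
New equilibrium: 73 - 2p = 2p + 3 ⇒ 70 = 4p ⇒ p = 17.5, Q = 38.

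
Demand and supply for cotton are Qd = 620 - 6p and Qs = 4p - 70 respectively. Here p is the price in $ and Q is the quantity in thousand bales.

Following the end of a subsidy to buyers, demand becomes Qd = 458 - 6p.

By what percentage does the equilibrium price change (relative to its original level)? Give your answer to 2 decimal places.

-23.48

Before the shock: 620 - 6p = 4p - 70 ⇒ 690 = 10p ⇒ p = 69, Q = 206.
With the change applied: demand Qd = 458 - 6p, supply Qs = 4p - 70.
Setting them equal: 458 - 6p = 4p - 70 → 528 = 10p, so p = 52.8 and Q = 141.2.
%Δp = (52.8 − 69) / 69 × 100 = -23.48%.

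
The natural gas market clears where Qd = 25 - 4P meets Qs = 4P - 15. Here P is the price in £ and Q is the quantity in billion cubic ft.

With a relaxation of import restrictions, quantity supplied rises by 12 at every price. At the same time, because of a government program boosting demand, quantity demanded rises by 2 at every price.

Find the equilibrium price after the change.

3.75

Solve the original market: 25 - 4P = 4P - 15, hence P = 5 and Q = 5.
The new curves are Qd = 27 - 4P (demand) and Qs = 4P - 3 (supply).
Setting them equal: 27 - 4P = 4P - 3 → 30 = 8P, so P = 3.75 and Q = 12.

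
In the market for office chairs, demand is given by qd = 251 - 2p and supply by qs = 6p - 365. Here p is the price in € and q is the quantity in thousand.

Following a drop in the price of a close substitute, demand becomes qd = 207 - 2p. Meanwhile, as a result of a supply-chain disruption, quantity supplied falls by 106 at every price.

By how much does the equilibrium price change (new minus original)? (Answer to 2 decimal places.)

+7.75

Original equilibrium: 251 - 2p = 6p - 365 gives 616 = 8p, so p = 77 and q = 97.
With the change applied: demand qd = 207 - 2p, supply qs = 6p - 471.
Equate the new curves: 207 - 2p = 6p - 471, giving 678 = 8p, p = 84.75, q = 37.5.
Δp = 84.75 − 77 = +7.75.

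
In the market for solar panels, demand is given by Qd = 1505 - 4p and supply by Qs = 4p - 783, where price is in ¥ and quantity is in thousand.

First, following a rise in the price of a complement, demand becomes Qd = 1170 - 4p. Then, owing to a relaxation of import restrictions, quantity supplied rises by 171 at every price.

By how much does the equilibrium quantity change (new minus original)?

-82

Before the shock: 1505 - 4p = 4p - 783 ⇒ 2288 = 8p ⇒ p = 286, Q = 361.
The new curves are Qd = 1170 - 4p (demand) and Qs = 4p - 612 (supply).
New equilibrium: 1170 - 4p = 4p - 612 ⇒ 1782 = 8p ⇒ p = 222.75, Q = 279.
ΔQ = 279 − 361 = -82.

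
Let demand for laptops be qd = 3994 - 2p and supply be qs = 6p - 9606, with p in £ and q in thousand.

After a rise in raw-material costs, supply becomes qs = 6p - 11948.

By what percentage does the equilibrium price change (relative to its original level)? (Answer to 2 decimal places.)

+17.22

Original equilibrium: 3994 - 2p = 6p - 9606 gives 13600 = 8p, so p = 1700 and q = 594.
With the change applied: demand qd = 3994 - 2p, supply qs = 6p - 11948.
Setting them equal: 3994 - 2p = 6p - 11948 → 15942 = 8p, so p = 1992.75 and q = 8.5.
%Δp = (1992.75 − 1700) / 1700 × 100 = +17.22%.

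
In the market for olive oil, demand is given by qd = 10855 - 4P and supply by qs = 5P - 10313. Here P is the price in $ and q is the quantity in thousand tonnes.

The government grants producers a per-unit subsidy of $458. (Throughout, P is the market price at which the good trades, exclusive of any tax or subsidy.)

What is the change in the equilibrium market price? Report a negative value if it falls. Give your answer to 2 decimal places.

-254.44

Original equilibrium: 10855 - 4P = 5P - 10313 gives 21168 = 9P, so P = 2352 and q = 1447.
Since sellers receive the price plus the subsidy, the effective supply curve becomes qs = 5P - 8023.
Clearing the new market: 10855 - 4P = 5P - 8023, so P = 18878/9 ≈ 2097.5556 and q = 22183/9 ≈ 2464.7778.
ΔP = 2097.5556 − 2352 = -254.44.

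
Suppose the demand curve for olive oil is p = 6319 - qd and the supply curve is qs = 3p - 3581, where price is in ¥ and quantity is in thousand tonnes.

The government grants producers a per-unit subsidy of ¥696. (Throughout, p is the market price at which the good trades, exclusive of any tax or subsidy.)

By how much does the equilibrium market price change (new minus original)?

Before the shock: 6319 - p = 3p - 3581 ⇒ 9900 = 4p ⇒ p = 2475, q = 3844.
Since sellers receive the price plus the subsidy, the effective supply curve becomes qs = 3p - 1493.
Setting them equal: 6319 - p = 3p - 1493 → 7812 = 4p, so p = 1953 and q = 4366.
Δp = 1953 − 2475 = -522.

-522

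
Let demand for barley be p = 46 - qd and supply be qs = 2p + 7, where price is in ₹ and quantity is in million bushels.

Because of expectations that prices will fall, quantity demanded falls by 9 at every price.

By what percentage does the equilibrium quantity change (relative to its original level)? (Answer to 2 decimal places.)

-18.18

Original equilibrium: 46 - p = 2p + 7 gives 39 = 3p, so p = 13 and q = 33.
The new curves are qd = 37 - p (demand) and qs = 2p + 7 (supply).
Clearing the new market: 37 - p = 2p + 7, so p = 10 and q = 27.
%Δq = (27 − 33) / 33 × 100 = -18.18%.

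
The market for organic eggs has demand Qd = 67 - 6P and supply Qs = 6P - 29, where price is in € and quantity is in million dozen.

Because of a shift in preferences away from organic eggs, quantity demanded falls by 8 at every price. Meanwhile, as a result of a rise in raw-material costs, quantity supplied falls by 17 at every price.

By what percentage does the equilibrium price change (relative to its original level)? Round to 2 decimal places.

Solve the original market: 67 - 6P = 6P - 29, hence P = 8 and Q = 19.
After the shift, demand is Qd = 59 - 6P and supply is Qs = 6P - 46.
Setting them equal: 59 - 6P = 6P - 46 → 105 = 12P, so P = 8.75 and Q = 6.5.
%ΔP = (8.75 − 8) / 8 × 100 = +9.38%.

+9.38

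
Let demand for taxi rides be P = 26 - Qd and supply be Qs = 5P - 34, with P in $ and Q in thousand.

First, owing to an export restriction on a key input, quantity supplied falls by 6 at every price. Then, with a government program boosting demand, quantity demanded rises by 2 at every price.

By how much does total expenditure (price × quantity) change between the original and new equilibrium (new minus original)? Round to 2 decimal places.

Solve the original market: 26 - P = 5P - 34, hence P = 10 and Q = 16.
After the shift, demand is Qd = 28 - P and supply is Qs = 5P - 40.
New equilibrium: 28 - P = 5P - 40 ⇒ 68 = 6P ⇒ P = 34/3 ≈ 11.3333, Q = 50/3 ≈ 16.6667.
Expenditure moves from 10×16 = 160 to 11.3333×16.6667 = 188.8889; change = +28.89.

+28.89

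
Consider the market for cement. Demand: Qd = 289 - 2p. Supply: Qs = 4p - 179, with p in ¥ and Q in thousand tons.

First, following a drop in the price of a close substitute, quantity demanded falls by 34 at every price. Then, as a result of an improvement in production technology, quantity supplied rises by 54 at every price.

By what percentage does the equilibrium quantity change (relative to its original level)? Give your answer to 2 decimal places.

-3.51

Solve the original market: 289 - 2p = 4p - 179, hence p = 78 and Q = 133.
The new curves are Qd = 255 - 2p (demand) and Qs = 4p - 125 (supply).
Equate the new curves: 255 - 2p = 4p - 125, giving 380 = 6p, p = 190/3 ≈ 63.3333, Q = 385/3 ≈ 128.3333.
%ΔQ = (128.3333 − 133) / 133 × 100 = -3.51%.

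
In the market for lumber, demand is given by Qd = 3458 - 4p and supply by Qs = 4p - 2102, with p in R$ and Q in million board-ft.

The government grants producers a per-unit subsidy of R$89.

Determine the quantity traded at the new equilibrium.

Solve the original market: 3458 - 4p = 4p - 2102, hence p = 695 and Q = 678.
Since sellers receive the price plus the subsidy, the effective supply curve becomes Qs = 4p - 1746.
New equilibrium: 3458 - 4p = 4p - 1746 ⇒ 5204 = 8p ⇒ p = 650.5, Q = 856.

856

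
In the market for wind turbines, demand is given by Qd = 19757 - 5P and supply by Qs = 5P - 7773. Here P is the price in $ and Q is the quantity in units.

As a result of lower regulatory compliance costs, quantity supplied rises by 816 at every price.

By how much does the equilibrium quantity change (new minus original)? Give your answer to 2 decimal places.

Original equilibrium: 19757 - 5P = 5P - 7773 gives 27530 = 10P, so P = 2753 and Q = 5992.
After the shift, demand is Qd = 19757 - 5P and supply is Qs = 5P - 6957.
Setting them equal: 19757 - 5P = 5P - 6957 → 26714 = 10P, so P = 2671.4 and Q = 6400.
ΔQ = 6400 − 5992 = +408.00.

+408.00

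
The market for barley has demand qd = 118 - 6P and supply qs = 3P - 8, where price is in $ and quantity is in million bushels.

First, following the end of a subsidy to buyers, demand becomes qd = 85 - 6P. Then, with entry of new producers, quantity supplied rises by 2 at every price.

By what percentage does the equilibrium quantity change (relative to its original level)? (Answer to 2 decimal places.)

Solve the original market: 118 - 6P = 3P - 8, hence P = 14 and q = 34.
After the shift, demand is qd = 85 - 6P and supply is qs = 3P - 6.
Setting them equal: 85 - 6P = 3P - 6 → 91 = 9P, so P = 91/9 ≈ 10.1111 and q = 73/3 ≈ 24.3333.
%Δq = (24.3333 − 34) / 34 × 100 = -28.43%.

-28.43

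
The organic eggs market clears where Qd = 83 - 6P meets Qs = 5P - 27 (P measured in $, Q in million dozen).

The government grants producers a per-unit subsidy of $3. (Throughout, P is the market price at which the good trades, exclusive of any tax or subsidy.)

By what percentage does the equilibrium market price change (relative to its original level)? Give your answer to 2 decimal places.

-13.64

Solve the original market: 83 - 6P = 5P - 27, hence P = 10 and Q = 23.
Since sellers receive the price plus the subsidy, the effective supply curve becomes Qs = 5P - 12.
New equilibrium: 83 - 6P = 5P - 12 ⇒ 95 = 11P ⇒ P = 95/11 ≈ 8.6364, Q = 343/11 ≈ 31.1818.
%ΔP = (8.6364 − 10) / 10 × 100 = -13.64%.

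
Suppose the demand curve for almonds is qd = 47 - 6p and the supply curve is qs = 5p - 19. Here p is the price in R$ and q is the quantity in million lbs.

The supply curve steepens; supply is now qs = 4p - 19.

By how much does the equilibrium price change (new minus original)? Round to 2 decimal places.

Initially, 47 - 6p = 5p - 19, so 66 = 11p and p = 6, q = 11.
With the change applied: demand qd = 47 - 6p, supply qs = 4p - 19.
New equilibrium: 47 - 6p = 4p - 19 ⇒ 66 = 10p ⇒ p = 6.6, q = 7.4.
Δp = 6.6 − 6 = +0.60.

+0.60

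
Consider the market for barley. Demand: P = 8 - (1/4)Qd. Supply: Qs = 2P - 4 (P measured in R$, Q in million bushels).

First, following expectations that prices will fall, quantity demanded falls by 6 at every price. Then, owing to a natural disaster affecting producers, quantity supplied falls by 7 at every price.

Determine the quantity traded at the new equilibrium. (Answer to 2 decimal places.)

Before the shock: 32 - 4P = 2P - 4 ⇒ 36 = 6P ⇒ P = 6, Q = 8.
The shock moves the curves to Qd = 26 - 4P and Qs = 2P - 11.
New equilibrium: 26 - 4P = 2P - 11 ⇒ 37 = 6P ⇒ P = 37/6 ≈ 6.1667, Q = 4/3 ≈ 1.3333.

1.33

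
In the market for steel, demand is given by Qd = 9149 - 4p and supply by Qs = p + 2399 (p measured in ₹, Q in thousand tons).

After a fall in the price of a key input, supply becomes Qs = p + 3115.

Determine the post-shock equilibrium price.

Original equilibrium: 9149 - 4p = p + 2399 gives 6750 = 5p, so p = 1350 and Q = 3749.
With the change applied: demand Qd = 9149 - 4p, supply Qs = p + 3115.
New equilibrium: 9149 - 4p = p + 3115 ⇒ 6034 = 5p ⇒ p = 1206.8, Q = 4321.8.

1206.8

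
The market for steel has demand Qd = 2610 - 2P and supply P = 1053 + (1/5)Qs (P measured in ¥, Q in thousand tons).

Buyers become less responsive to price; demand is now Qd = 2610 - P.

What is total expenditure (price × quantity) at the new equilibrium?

Solve the original market: 2610 - 2P = 5P - 5265, hence P = 1125 and Q = 360.
After the shift, demand is Qd = 2610 - P and supply is Qs = 5P - 5265.
Equate the new curves: 2610 - P = 5P - 5265, giving 7875 = 6P, P = 1312.5, Q = 1297.5.
New expenditure = 1312.5 × 1297.5 = 1702968.75.

1702968.75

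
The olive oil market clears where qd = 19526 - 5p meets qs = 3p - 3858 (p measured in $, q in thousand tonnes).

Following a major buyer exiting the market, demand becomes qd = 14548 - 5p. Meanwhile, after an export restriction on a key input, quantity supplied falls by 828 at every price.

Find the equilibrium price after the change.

Solve the original market: 19526 - 5p = 3p - 3858, hence p = 2923 and q = 4911.
After the shift, demand is qd = 14548 - 5p and supply is qs = 3p - 4686.
Clearing the new market: 14548 - 5p = 3p - 4686, so p = 2404.25 and q = 2526.75.

2404.25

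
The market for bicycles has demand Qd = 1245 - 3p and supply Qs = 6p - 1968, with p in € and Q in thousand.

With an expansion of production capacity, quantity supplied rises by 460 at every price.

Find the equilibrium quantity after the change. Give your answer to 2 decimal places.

327.33

Original equilibrium: 1245 - 3p = 6p - 1968 gives 3213 = 9p, so p = 357 and Q = 174.
The shock moves the curves to Qd = 1245 - 3p and Qs = 6p - 1508.
Equate the new curves: 1245 - 3p = 6p - 1508, giving 2753 = 9p, p = 2753/9 ≈ 305.8889, Q = 982/3 ≈ 327.3333.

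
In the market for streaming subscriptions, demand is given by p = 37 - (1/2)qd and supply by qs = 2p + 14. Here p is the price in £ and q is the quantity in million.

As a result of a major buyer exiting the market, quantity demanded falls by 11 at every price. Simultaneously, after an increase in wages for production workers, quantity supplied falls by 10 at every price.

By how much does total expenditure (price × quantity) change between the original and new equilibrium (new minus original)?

-165.875

Initially, 74 - 2p = 2p + 14, so 60 = 4p and p = 15, q = 44.
The new curves are qd = 63 - 2p (demand) and qs = 2p + 4 (supply).
Setting them equal: 63 - 2p = 2p + 4 → 59 = 4p, so p = 14.75 and q = 33.5.
Expenditure moves from 15×44 = 660 to 14.75×33.5 = 494.125; change = -165.875.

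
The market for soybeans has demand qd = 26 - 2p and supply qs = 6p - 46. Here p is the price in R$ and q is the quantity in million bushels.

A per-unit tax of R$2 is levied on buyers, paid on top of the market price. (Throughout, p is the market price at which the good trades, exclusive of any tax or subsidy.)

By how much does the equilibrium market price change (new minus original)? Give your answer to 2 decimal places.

-0.50

Initially, 26 - 2p = 6p - 46, so 72 = 8p and p = 9, q = 8.
Since buyers pay the price plus the tax, the effective demand curve becomes qd = 22 - 2p.
Setting them equal: 22 - 2p = 6p - 46 → 68 = 8p, so p = 8.5 and q = 5.
Δp = 8.5 − 9 = -0.50.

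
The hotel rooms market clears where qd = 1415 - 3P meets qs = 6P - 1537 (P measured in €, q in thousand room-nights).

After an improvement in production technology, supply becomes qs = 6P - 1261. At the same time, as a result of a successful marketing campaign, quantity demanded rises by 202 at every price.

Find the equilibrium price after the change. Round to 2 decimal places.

Solve the original market: 1415 - 3P = 6P - 1537, hence P = 328 and q = 431.
After the shift, demand is qd = 1617 - 3P and supply is qs = 6P - 1261.
Equate the new curves: 1617 - 3P = 6P - 1261, giving 2878 = 9P, P = 2878/9 ≈ 319.7778, q = 1973/3 ≈ 657.6667.

319.78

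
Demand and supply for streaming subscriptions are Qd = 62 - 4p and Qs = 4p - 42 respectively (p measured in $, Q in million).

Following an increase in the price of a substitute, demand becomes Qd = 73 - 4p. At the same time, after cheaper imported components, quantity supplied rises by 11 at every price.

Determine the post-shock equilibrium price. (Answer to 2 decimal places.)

13.00

Solve the original market: 62 - 4p = 4p - 42, hence p = 13 and Q = 10.
With the change applied: demand Qd = 73 - 4p, supply Qs = 4p - 31.
Setting them equal: 73 - 4p = 4p - 31 → 104 = 8p, so p = 13 and Q = 21.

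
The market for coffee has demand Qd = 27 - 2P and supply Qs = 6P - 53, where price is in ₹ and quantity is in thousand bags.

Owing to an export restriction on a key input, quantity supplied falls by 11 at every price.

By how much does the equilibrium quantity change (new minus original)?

-2.75

Before the shock: 27 - 2P = 6P - 53 ⇒ 80 = 8P ⇒ P = 10, Q = 7.
The new curves are Qd = 27 - 2P (demand) and Qs = 6P - 64 (supply).
Equate the new curves: 27 - 2P = 6P - 64, giving 91 = 8P, P = 11.375, Q = 4.25.
ΔQ = 4.25 − 7 = -2.75.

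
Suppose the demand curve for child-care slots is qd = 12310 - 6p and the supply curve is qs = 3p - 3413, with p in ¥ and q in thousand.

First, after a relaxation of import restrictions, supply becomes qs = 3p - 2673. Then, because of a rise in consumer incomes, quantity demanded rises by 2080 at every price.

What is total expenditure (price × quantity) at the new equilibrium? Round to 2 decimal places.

5715473.04

Before the shock: 12310 - 6p = 3p - 3413 ⇒ 15723 = 9p ⇒ p = 1747, q = 1828.
With the change applied: demand qd = 14390 - 6p, supply qs = 3p - 2673.
New equilibrium: 14390 - 6p = 3p - 2673 ⇒ 17063 = 9p ⇒ p = 17063/9 ≈ 1895.8889, q = 9044/3 ≈ 3014.6667.
New expenditure = 1895.8889 × 3014.6667 = 5715473.04.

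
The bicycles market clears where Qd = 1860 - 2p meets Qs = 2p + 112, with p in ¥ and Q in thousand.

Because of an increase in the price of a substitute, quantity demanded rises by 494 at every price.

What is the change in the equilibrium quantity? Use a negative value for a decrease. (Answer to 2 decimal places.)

Initially, 1860 - 2p = 2p + 112, so 1748 = 4p and p = 437, Q = 986.
With the change applied: demand Qd = 2354 - 2p, supply Qs = 2p + 112.
New equilibrium: 2354 - 2p = 2p + 112 ⇒ 2242 = 4p ⇒ p = 560.5, Q = 1233.
ΔQ = 1233 − 986 = +247.00.

+247.00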